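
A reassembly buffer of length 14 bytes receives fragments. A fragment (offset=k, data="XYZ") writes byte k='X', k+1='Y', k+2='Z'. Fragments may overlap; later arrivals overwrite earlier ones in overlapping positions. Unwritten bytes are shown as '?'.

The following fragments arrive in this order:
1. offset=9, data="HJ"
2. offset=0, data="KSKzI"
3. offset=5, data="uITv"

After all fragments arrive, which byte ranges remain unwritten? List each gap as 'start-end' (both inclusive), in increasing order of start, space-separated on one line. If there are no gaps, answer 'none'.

Fragment 1: offset=9 len=2
Fragment 2: offset=0 len=5
Fragment 3: offset=5 len=4
Gaps: 11-13

Answer: 11-13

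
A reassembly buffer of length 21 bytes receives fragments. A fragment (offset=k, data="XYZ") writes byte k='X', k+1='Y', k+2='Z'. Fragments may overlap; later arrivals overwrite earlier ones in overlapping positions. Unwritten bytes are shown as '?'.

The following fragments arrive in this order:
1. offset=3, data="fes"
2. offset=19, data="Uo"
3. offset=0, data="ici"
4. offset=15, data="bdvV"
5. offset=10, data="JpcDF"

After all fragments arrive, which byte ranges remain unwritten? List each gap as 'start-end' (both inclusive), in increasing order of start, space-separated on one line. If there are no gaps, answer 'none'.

Answer: 6-9

Derivation:
Fragment 1: offset=3 len=3
Fragment 2: offset=19 len=2
Fragment 3: offset=0 len=3
Fragment 4: offset=15 len=4
Fragment 5: offset=10 len=5
Gaps: 6-9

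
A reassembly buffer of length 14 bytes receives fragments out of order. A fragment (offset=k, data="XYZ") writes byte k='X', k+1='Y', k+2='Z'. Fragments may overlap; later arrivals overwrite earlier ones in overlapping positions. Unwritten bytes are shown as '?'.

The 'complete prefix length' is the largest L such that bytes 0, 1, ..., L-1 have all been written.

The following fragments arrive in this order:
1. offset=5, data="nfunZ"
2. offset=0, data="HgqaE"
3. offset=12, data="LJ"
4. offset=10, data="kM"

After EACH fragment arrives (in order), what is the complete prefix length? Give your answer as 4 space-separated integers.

Fragment 1: offset=5 data="nfunZ" -> buffer=?????nfunZ???? -> prefix_len=0
Fragment 2: offset=0 data="HgqaE" -> buffer=HgqaEnfunZ???? -> prefix_len=10
Fragment 3: offset=12 data="LJ" -> buffer=HgqaEnfunZ??LJ -> prefix_len=10
Fragment 4: offset=10 data="kM" -> buffer=HgqaEnfunZkMLJ -> prefix_len=14

Answer: 0 10 10 14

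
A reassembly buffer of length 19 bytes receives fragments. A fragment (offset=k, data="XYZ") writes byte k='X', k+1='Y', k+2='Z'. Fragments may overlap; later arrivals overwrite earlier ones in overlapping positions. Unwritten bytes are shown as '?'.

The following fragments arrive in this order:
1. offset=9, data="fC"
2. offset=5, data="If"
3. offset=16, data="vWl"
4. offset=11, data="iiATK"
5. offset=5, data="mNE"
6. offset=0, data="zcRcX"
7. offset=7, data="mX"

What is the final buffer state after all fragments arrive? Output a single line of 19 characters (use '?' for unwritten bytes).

Fragment 1: offset=9 data="fC" -> buffer=?????????fC????????
Fragment 2: offset=5 data="If" -> buffer=?????If??fC????????
Fragment 3: offset=16 data="vWl" -> buffer=?????If??fC?????vWl
Fragment 4: offset=11 data="iiATK" -> buffer=?????If??fCiiATKvWl
Fragment 5: offset=5 data="mNE" -> buffer=?????mNE?fCiiATKvWl
Fragment 6: offset=0 data="zcRcX" -> buffer=zcRcXmNE?fCiiATKvWl
Fragment 7: offset=7 data="mX" -> buffer=zcRcXmNmXfCiiATKvWl

Answer: zcRcXmNmXfCiiATKvWl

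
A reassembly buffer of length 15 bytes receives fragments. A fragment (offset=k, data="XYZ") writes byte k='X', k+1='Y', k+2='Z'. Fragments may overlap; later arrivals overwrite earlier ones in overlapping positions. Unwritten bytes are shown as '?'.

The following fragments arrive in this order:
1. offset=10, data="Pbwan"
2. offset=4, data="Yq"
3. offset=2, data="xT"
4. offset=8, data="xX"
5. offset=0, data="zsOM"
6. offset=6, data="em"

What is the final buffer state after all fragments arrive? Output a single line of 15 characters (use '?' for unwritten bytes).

Fragment 1: offset=10 data="Pbwan" -> buffer=??????????Pbwan
Fragment 2: offset=4 data="Yq" -> buffer=????Yq????Pbwan
Fragment 3: offset=2 data="xT" -> buffer=??xTYq????Pbwan
Fragment 4: offset=8 data="xX" -> buffer=??xTYq??xXPbwan
Fragment 5: offset=0 data="zsOM" -> buffer=zsOMYq??xXPbwan
Fragment 6: offset=6 data="em" -> buffer=zsOMYqemxXPbwan

Answer: zsOMYqemxXPbwan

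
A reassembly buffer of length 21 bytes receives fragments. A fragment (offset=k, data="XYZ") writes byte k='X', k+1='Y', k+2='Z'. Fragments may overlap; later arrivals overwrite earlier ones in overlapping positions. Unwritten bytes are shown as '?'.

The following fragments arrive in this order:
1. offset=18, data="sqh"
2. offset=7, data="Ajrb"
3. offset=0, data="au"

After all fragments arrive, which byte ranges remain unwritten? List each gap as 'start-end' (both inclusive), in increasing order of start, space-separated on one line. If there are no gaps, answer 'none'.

Answer: 2-6 11-17

Derivation:
Fragment 1: offset=18 len=3
Fragment 2: offset=7 len=4
Fragment 3: offset=0 len=2
Gaps: 2-6 11-17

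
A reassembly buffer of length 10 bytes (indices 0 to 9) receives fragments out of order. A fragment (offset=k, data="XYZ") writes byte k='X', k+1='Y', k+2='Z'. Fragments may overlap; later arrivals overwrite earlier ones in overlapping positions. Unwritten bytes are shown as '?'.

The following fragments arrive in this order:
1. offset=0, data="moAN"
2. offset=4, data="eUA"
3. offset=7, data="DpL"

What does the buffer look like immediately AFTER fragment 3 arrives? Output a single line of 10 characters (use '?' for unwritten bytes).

Fragment 1: offset=0 data="moAN" -> buffer=moAN??????
Fragment 2: offset=4 data="eUA" -> buffer=moANeUA???
Fragment 3: offset=7 data="DpL" -> buffer=moANeUADpL

Answer: moANeUADpL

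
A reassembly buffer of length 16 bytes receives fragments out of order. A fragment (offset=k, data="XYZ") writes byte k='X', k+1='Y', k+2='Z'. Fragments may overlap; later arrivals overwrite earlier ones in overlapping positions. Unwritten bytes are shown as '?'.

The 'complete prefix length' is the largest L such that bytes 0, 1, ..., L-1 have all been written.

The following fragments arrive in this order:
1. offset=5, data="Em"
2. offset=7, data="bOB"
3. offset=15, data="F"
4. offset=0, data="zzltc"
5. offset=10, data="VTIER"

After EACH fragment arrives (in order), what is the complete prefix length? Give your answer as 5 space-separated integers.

Fragment 1: offset=5 data="Em" -> buffer=?????Em????????? -> prefix_len=0
Fragment 2: offset=7 data="bOB" -> buffer=?????EmbOB?????? -> prefix_len=0
Fragment 3: offset=15 data="F" -> buffer=?????EmbOB?????F -> prefix_len=0
Fragment 4: offset=0 data="zzltc" -> buffer=zzltcEmbOB?????F -> prefix_len=10
Fragment 5: offset=10 data="VTIER" -> buffer=zzltcEmbOBVTIERF -> prefix_len=16

Answer: 0 0 0 10 16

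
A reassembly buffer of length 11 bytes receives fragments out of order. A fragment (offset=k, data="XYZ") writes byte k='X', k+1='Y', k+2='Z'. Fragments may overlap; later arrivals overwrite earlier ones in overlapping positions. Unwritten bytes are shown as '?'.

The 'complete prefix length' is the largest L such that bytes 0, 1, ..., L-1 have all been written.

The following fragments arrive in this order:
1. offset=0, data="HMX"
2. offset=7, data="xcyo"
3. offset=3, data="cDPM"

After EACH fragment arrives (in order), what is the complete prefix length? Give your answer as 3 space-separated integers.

Answer: 3 3 11

Derivation:
Fragment 1: offset=0 data="HMX" -> buffer=HMX???????? -> prefix_len=3
Fragment 2: offset=7 data="xcyo" -> buffer=HMX????xcyo -> prefix_len=3
Fragment 3: offset=3 data="cDPM" -> buffer=HMXcDPMxcyo -> prefix_len=11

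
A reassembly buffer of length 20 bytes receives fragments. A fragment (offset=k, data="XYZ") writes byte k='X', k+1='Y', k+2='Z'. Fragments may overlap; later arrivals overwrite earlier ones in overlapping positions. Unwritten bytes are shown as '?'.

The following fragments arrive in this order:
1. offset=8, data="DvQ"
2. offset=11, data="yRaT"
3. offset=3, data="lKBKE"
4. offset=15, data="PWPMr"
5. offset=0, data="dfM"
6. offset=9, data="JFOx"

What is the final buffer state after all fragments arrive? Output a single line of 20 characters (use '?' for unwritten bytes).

Answer: dfMlKBKEDJFOxaTPWPMr

Derivation:
Fragment 1: offset=8 data="DvQ" -> buffer=????????DvQ?????????
Fragment 2: offset=11 data="yRaT" -> buffer=????????DvQyRaT?????
Fragment 3: offset=3 data="lKBKE" -> buffer=???lKBKEDvQyRaT?????
Fragment 4: offset=15 data="PWPMr" -> buffer=???lKBKEDvQyRaTPWPMr
Fragment 5: offset=0 data="dfM" -> buffer=dfMlKBKEDvQyRaTPWPMr
Fragment 6: offset=9 data="JFOx" -> buffer=dfMlKBKEDJFOxaTPWPMr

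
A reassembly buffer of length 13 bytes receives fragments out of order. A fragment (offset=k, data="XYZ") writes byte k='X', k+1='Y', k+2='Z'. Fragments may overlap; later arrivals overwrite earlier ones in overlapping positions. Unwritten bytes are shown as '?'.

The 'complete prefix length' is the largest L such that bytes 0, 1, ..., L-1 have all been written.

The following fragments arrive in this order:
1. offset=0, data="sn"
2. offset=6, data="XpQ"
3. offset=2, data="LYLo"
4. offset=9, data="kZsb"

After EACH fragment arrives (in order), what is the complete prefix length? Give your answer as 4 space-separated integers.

Fragment 1: offset=0 data="sn" -> buffer=sn??????????? -> prefix_len=2
Fragment 2: offset=6 data="XpQ" -> buffer=sn????XpQ???? -> prefix_len=2
Fragment 3: offset=2 data="LYLo" -> buffer=snLYLoXpQ???? -> prefix_len=9
Fragment 4: offset=9 data="kZsb" -> buffer=snLYLoXpQkZsb -> prefix_len=13

Answer: 2 2 9 13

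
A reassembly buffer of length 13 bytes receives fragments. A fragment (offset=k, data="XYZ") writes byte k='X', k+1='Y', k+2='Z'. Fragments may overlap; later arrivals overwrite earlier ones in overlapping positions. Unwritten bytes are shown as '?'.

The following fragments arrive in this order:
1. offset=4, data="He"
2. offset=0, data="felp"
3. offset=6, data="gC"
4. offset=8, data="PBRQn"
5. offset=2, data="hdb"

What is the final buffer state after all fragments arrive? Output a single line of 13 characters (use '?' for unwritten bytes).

Answer: fehdbegCPBRQn

Derivation:
Fragment 1: offset=4 data="He" -> buffer=????He???????
Fragment 2: offset=0 data="felp" -> buffer=felpHe???????
Fragment 3: offset=6 data="gC" -> buffer=felpHegC?????
Fragment 4: offset=8 data="PBRQn" -> buffer=felpHegCPBRQn
Fragment 5: offset=2 data="hdb" -> buffer=fehdbegCPBRQn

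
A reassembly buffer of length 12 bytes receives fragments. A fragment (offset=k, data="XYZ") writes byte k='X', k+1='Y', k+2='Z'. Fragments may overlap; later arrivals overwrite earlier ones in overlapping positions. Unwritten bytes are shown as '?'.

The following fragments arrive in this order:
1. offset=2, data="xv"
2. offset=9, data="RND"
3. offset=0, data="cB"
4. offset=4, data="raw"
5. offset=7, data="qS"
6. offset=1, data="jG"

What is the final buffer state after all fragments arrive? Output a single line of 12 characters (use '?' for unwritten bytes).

Fragment 1: offset=2 data="xv" -> buffer=??xv????????
Fragment 2: offset=9 data="RND" -> buffer=??xv?????RND
Fragment 3: offset=0 data="cB" -> buffer=cBxv?????RND
Fragment 4: offset=4 data="raw" -> buffer=cBxvraw??RND
Fragment 5: offset=7 data="qS" -> buffer=cBxvrawqSRND
Fragment 6: offset=1 data="jG" -> buffer=cjGvrawqSRND

Answer: cjGvrawqSRND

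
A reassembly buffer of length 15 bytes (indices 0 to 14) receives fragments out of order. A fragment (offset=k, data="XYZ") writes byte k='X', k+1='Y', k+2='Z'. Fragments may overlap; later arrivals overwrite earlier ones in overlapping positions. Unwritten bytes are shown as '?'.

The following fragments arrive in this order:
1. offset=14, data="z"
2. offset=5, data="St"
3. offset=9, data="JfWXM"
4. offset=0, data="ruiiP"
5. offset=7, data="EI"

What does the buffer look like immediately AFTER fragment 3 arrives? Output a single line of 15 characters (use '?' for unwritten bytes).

Answer: ?????St??JfWXMz

Derivation:
Fragment 1: offset=14 data="z" -> buffer=??????????????z
Fragment 2: offset=5 data="St" -> buffer=?????St???????z
Fragment 3: offset=9 data="JfWXM" -> buffer=?????St??JfWXMz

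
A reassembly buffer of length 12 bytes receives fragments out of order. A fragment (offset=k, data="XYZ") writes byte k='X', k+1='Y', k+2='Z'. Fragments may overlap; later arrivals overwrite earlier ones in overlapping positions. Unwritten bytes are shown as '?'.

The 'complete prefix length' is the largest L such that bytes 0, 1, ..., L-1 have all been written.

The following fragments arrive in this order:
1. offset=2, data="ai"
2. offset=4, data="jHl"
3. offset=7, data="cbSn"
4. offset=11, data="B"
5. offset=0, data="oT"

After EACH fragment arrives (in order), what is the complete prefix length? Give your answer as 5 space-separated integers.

Answer: 0 0 0 0 12

Derivation:
Fragment 1: offset=2 data="ai" -> buffer=??ai???????? -> prefix_len=0
Fragment 2: offset=4 data="jHl" -> buffer=??aijHl????? -> prefix_len=0
Fragment 3: offset=7 data="cbSn" -> buffer=??aijHlcbSn? -> prefix_len=0
Fragment 4: offset=11 data="B" -> buffer=??aijHlcbSnB -> prefix_len=0
Fragment 5: offset=0 data="oT" -> buffer=oTaijHlcbSnB -> prefix_len=12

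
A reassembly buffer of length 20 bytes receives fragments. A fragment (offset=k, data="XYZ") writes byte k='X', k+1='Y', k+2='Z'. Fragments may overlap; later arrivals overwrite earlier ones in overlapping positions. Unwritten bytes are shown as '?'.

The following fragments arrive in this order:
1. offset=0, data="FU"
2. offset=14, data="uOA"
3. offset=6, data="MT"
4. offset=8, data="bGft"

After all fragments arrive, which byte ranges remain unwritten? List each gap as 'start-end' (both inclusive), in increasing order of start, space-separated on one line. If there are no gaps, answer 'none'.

Fragment 1: offset=0 len=2
Fragment 2: offset=14 len=3
Fragment 3: offset=6 len=2
Fragment 4: offset=8 len=4
Gaps: 2-5 12-13 17-19

Answer: 2-5 12-13 17-19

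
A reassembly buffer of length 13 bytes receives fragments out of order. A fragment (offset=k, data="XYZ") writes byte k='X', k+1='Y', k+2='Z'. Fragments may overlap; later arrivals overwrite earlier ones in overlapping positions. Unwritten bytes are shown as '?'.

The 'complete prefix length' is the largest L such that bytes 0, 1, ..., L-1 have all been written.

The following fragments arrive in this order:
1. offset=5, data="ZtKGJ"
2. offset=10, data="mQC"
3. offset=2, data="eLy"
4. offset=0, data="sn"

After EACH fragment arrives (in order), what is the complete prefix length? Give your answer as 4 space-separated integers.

Fragment 1: offset=5 data="ZtKGJ" -> buffer=?????ZtKGJ??? -> prefix_len=0
Fragment 2: offset=10 data="mQC" -> buffer=?????ZtKGJmQC -> prefix_len=0
Fragment 3: offset=2 data="eLy" -> buffer=??eLyZtKGJmQC -> prefix_len=0
Fragment 4: offset=0 data="sn" -> buffer=sneLyZtKGJmQC -> prefix_len=13

Answer: 0 0 0 13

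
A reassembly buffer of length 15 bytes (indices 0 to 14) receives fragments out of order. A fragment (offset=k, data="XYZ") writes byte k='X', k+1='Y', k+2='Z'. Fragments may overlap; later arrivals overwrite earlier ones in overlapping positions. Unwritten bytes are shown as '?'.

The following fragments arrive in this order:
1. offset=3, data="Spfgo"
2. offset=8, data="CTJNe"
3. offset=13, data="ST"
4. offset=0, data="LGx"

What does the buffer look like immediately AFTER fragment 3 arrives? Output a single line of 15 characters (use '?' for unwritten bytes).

Fragment 1: offset=3 data="Spfgo" -> buffer=???Spfgo???????
Fragment 2: offset=8 data="CTJNe" -> buffer=???SpfgoCTJNe??
Fragment 3: offset=13 data="ST" -> buffer=???SpfgoCTJNeST

Answer: ???SpfgoCTJNeST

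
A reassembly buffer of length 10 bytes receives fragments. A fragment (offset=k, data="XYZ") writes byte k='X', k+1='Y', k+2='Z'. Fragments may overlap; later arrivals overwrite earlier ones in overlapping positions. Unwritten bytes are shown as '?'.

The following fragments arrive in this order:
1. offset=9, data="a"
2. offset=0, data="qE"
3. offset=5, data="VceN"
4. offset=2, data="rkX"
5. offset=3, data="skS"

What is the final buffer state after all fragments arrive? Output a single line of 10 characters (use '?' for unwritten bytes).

Answer: qErskSceNa

Derivation:
Fragment 1: offset=9 data="a" -> buffer=?????????a
Fragment 2: offset=0 data="qE" -> buffer=qE???????a
Fragment 3: offset=5 data="VceN" -> buffer=qE???VceNa
Fragment 4: offset=2 data="rkX" -> buffer=qErkXVceNa
Fragment 5: offset=3 data="skS" -> buffer=qErskSceNa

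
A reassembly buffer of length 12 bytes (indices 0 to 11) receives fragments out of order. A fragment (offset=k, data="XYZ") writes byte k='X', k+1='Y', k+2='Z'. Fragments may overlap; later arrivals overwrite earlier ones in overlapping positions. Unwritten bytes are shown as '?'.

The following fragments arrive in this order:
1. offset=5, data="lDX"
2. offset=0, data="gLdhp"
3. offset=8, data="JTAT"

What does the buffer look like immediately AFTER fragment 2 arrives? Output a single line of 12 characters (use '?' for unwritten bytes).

Answer: gLdhplDX????

Derivation:
Fragment 1: offset=5 data="lDX" -> buffer=?????lDX????
Fragment 2: offset=0 data="gLdhp" -> buffer=gLdhplDX????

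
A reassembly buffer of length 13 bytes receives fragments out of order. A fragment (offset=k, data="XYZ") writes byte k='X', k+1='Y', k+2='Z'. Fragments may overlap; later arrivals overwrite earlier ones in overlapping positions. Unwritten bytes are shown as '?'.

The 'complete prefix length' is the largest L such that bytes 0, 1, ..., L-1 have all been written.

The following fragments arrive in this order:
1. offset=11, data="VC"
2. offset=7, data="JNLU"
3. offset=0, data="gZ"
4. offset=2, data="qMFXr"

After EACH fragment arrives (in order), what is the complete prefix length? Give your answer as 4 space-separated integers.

Fragment 1: offset=11 data="VC" -> buffer=???????????VC -> prefix_len=0
Fragment 2: offset=7 data="JNLU" -> buffer=???????JNLUVC -> prefix_len=0
Fragment 3: offset=0 data="gZ" -> buffer=gZ?????JNLUVC -> prefix_len=2
Fragment 4: offset=2 data="qMFXr" -> buffer=gZqMFXrJNLUVC -> prefix_len=13

Answer: 0 0 2 13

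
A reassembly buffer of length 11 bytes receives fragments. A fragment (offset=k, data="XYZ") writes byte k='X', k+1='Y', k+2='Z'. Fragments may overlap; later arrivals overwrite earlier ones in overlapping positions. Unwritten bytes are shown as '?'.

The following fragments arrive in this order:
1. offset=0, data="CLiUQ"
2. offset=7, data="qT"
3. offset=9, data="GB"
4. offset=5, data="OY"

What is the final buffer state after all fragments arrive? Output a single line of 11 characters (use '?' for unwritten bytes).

Answer: CLiUQOYqTGB

Derivation:
Fragment 1: offset=0 data="CLiUQ" -> buffer=CLiUQ??????
Fragment 2: offset=7 data="qT" -> buffer=CLiUQ??qT??
Fragment 3: offset=9 data="GB" -> buffer=CLiUQ??qTGB
Fragment 4: offset=5 data="OY" -> buffer=CLiUQOYqTGB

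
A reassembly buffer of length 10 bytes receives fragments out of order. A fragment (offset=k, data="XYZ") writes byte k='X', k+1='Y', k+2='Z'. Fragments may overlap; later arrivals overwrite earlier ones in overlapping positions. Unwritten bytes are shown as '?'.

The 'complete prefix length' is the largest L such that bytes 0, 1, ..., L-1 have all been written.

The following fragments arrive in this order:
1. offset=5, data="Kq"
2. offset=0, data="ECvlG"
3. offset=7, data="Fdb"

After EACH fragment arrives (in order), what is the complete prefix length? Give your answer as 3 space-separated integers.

Answer: 0 7 10

Derivation:
Fragment 1: offset=5 data="Kq" -> buffer=?????Kq??? -> prefix_len=0
Fragment 2: offset=0 data="ECvlG" -> buffer=ECvlGKq??? -> prefix_len=7
Fragment 3: offset=7 data="Fdb" -> buffer=ECvlGKqFdb -> prefix_len=10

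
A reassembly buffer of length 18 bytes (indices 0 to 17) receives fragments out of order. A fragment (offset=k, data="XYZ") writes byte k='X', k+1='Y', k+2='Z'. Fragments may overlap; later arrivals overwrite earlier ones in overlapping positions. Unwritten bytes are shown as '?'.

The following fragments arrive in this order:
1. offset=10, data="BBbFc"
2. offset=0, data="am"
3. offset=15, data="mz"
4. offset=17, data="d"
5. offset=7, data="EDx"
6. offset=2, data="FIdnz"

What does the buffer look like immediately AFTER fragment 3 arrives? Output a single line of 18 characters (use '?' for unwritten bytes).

Fragment 1: offset=10 data="BBbFc" -> buffer=??????????BBbFc???
Fragment 2: offset=0 data="am" -> buffer=am????????BBbFc???
Fragment 3: offset=15 data="mz" -> buffer=am????????BBbFcmz?

Answer: am????????BBbFcmz?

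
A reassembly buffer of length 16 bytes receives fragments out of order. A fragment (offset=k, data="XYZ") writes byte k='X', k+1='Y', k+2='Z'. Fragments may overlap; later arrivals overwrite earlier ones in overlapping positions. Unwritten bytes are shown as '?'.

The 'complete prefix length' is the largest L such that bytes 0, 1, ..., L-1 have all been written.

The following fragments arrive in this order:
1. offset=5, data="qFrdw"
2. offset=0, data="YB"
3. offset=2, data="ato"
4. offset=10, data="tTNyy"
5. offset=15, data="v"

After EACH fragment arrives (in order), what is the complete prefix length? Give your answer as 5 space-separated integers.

Fragment 1: offset=5 data="qFrdw" -> buffer=?????qFrdw?????? -> prefix_len=0
Fragment 2: offset=0 data="YB" -> buffer=YB???qFrdw?????? -> prefix_len=2
Fragment 3: offset=2 data="ato" -> buffer=YBatoqFrdw?????? -> prefix_len=10
Fragment 4: offset=10 data="tTNyy" -> buffer=YBatoqFrdwtTNyy? -> prefix_len=15
Fragment 5: offset=15 data="v" -> buffer=YBatoqFrdwtTNyyv -> prefix_len=16

Answer: 0 2 10 15 16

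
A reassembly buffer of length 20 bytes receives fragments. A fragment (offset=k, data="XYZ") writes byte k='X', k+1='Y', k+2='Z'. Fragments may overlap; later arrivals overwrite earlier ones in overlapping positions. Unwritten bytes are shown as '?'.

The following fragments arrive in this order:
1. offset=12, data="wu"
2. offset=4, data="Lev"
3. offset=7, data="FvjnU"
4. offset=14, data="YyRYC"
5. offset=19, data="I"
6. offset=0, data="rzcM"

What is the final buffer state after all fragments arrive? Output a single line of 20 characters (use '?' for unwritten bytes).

Answer: rzcMLevFvjnUwuYyRYCI

Derivation:
Fragment 1: offset=12 data="wu" -> buffer=????????????wu??????
Fragment 2: offset=4 data="Lev" -> buffer=????Lev?????wu??????
Fragment 3: offset=7 data="FvjnU" -> buffer=????LevFvjnUwu??????
Fragment 4: offset=14 data="YyRYC" -> buffer=????LevFvjnUwuYyRYC?
Fragment 5: offset=19 data="I" -> buffer=????LevFvjnUwuYyRYCI
Fragment 6: offset=0 data="rzcM" -> buffer=rzcMLevFvjnUwuYyRYCI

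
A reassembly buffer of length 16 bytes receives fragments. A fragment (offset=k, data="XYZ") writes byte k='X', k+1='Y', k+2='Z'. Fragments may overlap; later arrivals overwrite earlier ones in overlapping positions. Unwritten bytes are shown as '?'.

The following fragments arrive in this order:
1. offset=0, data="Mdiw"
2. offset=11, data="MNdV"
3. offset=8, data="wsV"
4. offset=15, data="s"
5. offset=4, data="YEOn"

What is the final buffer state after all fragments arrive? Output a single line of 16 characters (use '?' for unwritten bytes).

Fragment 1: offset=0 data="Mdiw" -> buffer=Mdiw????????????
Fragment 2: offset=11 data="MNdV" -> buffer=Mdiw???????MNdV?
Fragment 3: offset=8 data="wsV" -> buffer=Mdiw????wsVMNdV?
Fragment 4: offset=15 data="s" -> buffer=Mdiw????wsVMNdVs
Fragment 5: offset=4 data="YEOn" -> buffer=MdiwYEOnwsVMNdVs

Answer: MdiwYEOnwsVMNdVs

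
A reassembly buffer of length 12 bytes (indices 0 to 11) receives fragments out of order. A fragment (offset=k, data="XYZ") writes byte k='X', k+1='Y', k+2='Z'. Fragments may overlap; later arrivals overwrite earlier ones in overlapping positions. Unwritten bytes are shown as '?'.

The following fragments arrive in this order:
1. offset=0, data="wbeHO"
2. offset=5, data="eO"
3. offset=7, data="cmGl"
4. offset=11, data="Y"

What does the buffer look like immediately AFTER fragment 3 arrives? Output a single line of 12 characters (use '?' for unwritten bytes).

Fragment 1: offset=0 data="wbeHO" -> buffer=wbeHO???????
Fragment 2: offset=5 data="eO" -> buffer=wbeHOeO?????
Fragment 3: offset=7 data="cmGl" -> buffer=wbeHOeOcmGl?

Answer: wbeHOeOcmGl?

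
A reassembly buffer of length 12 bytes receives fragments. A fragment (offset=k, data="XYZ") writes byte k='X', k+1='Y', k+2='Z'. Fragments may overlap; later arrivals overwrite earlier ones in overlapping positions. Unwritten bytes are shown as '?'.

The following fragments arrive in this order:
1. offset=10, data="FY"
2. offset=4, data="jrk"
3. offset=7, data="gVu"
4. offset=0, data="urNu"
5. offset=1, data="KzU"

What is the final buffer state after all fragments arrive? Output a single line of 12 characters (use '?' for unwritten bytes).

Fragment 1: offset=10 data="FY" -> buffer=??????????FY
Fragment 2: offset=4 data="jrk" -> buffer=????jrk???FY
Fragment 3: offset=7 data="gVu" -> buffer=????jrkgVuFY
Fragment 4: offset=0 data="urNu" -> buffer=urNujrkgVuFY
Fragment 5: offset=1 data="KzU" -> buffer=uKzUjrkgVuFY

Answer: uKzUjrkgVuFY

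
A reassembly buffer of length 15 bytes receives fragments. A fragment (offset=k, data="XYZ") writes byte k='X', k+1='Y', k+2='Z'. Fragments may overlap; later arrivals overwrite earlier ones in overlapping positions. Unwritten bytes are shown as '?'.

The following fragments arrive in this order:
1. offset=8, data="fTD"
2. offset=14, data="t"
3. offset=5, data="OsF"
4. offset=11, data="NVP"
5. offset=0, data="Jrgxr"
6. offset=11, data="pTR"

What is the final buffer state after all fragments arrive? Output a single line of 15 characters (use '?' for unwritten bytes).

Fragment 1: offset=8 data="fTD" -> buffer=????????fTD????
Fragment 2: offset=14 data="t" -> buffer=????????fTD???t
Fragment 3: offset=5 data="OsF" -> buffer=?????OsFfTD???t
Fragment 4: offset=11 data="NVP" -> buffer=?????OsFfTDNVPt
Fragment 5: offset=0 data="Jrgxr" -> buffer=JrgxrOsFfTDNVPt
Fragment 6: offset=11 data="pTR" -> buffer=JrgxrOsFfTDpTRt

Answer: JrgxrOsFfTDpTRt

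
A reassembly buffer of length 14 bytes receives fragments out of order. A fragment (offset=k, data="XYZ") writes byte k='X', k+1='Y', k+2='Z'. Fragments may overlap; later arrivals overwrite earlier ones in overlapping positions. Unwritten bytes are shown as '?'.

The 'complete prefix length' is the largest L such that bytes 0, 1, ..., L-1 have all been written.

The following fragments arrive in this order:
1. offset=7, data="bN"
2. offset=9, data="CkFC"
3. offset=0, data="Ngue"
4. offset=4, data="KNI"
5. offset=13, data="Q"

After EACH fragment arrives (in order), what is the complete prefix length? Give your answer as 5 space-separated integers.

Fragment 1: offset=7 data="bN" -> buffer=???????bN????? -> prefix_len=0
Fragment 2: offset=9 data="CkFC" -> buffer=???????bNCkFC? -> prefix_len=0
Fragment 3: offset=0 data="Ngue" -> buffer=Ngue???bNCkFC? -> prefix_len=4
Fragment 4: offset=4 data="KNI" -> buffer=NgueKNIbNCkFC? -> prefix_len=13
Fragment 5: offset=13 data="Q" -> buffer=NgueKNIbNCkFCQ -> prefix_len=14

Answer: 0 0 4 13 14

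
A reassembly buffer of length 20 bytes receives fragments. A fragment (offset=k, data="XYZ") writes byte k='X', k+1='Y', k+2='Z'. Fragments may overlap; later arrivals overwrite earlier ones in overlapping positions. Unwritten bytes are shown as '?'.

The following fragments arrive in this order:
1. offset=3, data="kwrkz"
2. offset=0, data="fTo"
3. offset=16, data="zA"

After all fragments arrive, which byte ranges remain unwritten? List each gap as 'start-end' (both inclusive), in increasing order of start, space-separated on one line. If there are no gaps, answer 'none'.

Fragment 1: offset=3 len=5
Fragment 2: offset=0 len=3
Fragment 3: offset=16 len=2
Gaps: 8-15 18-19

Answer: 8-15 18-19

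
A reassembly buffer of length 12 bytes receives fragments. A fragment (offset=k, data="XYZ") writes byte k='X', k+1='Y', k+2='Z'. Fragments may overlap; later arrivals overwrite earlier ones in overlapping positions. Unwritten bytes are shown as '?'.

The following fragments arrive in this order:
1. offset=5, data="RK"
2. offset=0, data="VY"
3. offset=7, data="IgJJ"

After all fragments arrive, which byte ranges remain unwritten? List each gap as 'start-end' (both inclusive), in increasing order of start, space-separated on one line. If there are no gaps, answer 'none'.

Answer: 2-4 11-11

Derivation:
Fragment 1: offset=5 len=2
Fragment 2: offset=0 len=2
Fragment 3: offset=7 len=4
Gaps: 2-4 11-11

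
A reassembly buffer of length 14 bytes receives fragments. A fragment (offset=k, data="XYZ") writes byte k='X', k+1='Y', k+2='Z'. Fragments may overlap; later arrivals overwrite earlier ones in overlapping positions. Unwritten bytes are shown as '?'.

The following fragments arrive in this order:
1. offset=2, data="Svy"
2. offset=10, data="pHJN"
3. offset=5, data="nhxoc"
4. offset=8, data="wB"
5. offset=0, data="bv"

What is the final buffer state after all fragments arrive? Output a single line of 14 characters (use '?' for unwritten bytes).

Answer: bvSvynhxwBpHJN

Derivation:
Fragment 1: offset=2 data="Svy" -> buffer=??Svy?????????
Fragment 2: offset=10 data="pHJN" -> buffer=??Svy?????pHJN
Fragment 3: offset=5 data="nhxoc" -> buffer=??SvynhxocpHJN
Fragment 4: offset=8 data="wB" -> buffer=??SvynhxwBpHJN
Fragment 5: offset=0 data="bv" -> buffer=bvSvynhxwBpHJN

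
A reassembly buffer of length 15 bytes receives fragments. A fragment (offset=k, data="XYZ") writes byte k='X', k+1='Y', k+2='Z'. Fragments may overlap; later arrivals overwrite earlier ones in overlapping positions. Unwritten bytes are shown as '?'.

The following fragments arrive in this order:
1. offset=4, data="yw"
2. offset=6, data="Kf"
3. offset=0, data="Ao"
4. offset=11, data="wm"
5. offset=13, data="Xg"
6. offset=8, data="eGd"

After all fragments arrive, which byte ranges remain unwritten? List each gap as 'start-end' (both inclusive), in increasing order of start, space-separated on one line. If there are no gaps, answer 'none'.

Answer: 2-3

Derivation:
Fragment 1: offset=4 len=2
Fragment 2: offset=6 len=2
Fragment 3: offset=0 len=2
Fragment 4: offset=11 len=2
Fragment 5: offset=13 len=2
Fragment 6: offset=8 len=3
Gaps: 2-3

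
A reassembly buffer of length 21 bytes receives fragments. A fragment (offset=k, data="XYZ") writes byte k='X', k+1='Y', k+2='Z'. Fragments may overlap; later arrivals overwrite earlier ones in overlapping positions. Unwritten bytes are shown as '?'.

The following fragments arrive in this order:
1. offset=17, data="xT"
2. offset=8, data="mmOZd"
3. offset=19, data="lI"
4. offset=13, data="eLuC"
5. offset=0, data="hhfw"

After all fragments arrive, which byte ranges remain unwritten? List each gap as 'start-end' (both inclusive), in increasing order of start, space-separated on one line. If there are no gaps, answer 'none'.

Answer: 4-7

Derivation:
Fragment 1: offset=17 len=2
Fragment 2: offset=8 len=5
Fragment 3: offset=19 len=2
Fragment 4: offset=13 len=4
Fragment 5: offset=0 len=4
Gaps: 4-7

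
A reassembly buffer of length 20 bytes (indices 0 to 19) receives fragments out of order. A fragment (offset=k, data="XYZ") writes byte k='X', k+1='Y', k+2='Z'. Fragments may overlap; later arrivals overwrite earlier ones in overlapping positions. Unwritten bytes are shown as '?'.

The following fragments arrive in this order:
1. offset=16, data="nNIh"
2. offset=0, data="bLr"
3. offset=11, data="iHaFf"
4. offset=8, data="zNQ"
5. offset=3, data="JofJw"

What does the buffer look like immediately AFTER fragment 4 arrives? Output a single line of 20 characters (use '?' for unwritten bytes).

Fragment 1: offset=16 data="nNIh" -> buffer=????????????????nNIh
Fragment 2: offset=0 data="bLr" -> buffer=bLr?????????????nNIh
Fragment 3: offset=11 data="iHaFf" -> buffer=bLr????????iHaFfnNIh
Fragment 4: offset=8 data="zNQ" -> buffer=bLr?????zNQiHaFfnNIh

Answer: bLr?????zNQiHaFfnNIh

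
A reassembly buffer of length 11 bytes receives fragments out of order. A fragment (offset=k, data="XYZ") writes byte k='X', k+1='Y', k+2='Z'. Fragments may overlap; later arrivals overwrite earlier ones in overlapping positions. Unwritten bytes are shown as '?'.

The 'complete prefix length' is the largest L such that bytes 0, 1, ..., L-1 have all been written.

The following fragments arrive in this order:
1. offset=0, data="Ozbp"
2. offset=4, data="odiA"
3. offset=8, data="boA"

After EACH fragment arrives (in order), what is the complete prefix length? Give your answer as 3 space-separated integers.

Fragment 1: offset=0 data="Ozbp" -> buffer=Ozbp??????? -> prefix_len=4
Fragment 2: offset=4 data="odiA" -> buffer=OzbpodiA??? -> prefix_len=8
Fragment 3: offset=8 data="boA" -> buffer=OzbpodiAboA -> prefix_len=11

Answer: 4 8 11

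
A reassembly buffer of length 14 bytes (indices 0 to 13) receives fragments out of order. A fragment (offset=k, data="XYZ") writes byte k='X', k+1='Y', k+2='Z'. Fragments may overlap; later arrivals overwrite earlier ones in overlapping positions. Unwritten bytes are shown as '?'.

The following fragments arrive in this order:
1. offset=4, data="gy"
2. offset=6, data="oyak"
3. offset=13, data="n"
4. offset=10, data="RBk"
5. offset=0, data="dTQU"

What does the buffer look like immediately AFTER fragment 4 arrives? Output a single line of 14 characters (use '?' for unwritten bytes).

Answer: ????gyoyakRBkn

Derivation:
Fragment 1: offset=4 data="gy" -> buffer=????gy????????
Fragment 2: offset=6 data="oyak" -> buffer=????gyoyak????
Fragment 3: offset=13 data="n" -> buffer=????gyoyak???n
Fragment 4: offset=10 data="RBk" -> buffer=????gyoyakRBkn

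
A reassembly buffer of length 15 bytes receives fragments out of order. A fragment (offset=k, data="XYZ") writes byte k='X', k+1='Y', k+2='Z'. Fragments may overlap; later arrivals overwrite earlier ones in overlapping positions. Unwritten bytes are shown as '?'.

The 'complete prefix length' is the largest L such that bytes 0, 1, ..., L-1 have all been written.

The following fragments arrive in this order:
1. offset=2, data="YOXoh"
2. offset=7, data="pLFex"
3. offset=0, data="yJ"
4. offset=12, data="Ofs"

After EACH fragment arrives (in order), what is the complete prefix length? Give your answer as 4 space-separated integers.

Fragment 1: offset=2 data="YOXoh" -> buffer=??YOXoh???????? -> prefix_len=0
Fragment 2: offset=7 data="pLFex" -> buffer=??YOXohpLFex??? -> prefix_len=0
Fragment 3: offset=0 data="yJ" -> buffer=yJYOXohpLFex??? -> prefix_len=12
Fragment 4: offset=12 data="Ofs" -> buffer=yJYOXohpLFexOfs -> prefix_len=15

Answer: 0 0 12 15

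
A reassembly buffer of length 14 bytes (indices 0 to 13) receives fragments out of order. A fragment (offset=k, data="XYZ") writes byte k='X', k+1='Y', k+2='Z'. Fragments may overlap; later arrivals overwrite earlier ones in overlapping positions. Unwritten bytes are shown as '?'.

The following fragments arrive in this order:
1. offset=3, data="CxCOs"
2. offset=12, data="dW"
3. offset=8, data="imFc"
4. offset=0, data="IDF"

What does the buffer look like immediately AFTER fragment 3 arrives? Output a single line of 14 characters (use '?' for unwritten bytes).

Answer: ???CxCOsimFcdW

Derivation:
Fragment 1: offset=3 data="CxCOs" -> buffer=???CxCOs??????
Fragment 2: offset=12 data="dW" -> buffer=???CxCOs????dW
Fragment 3: offset=8 data="imFc" -> buffer=???CxCOsimFcdW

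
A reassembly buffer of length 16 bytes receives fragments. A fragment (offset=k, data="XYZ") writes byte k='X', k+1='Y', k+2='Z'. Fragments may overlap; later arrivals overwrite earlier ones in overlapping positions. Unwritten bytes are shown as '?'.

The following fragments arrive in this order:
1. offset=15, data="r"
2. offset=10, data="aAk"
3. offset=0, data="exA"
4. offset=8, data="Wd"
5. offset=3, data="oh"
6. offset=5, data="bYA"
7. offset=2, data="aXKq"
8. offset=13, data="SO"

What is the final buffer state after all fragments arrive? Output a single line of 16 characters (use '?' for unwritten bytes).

Fragment 1: offset=15 data="r" -> buffer=???????????????r
Fragment 2: offset=10 data="aAk" -> buffer=??????????aAk??r
Fragment 3: offset=0 data="exA" -> buffer=exA???????aAk??r
Fragment 4: offset=8 data="Wd" -> buffer=exA?????WdaAk??r
Fragment 5: offset=3 data="oh" -> buffer=exAoh???WdaAk??r
Fragment 6: offset=5 data="bYA" -> buffer=exAohbYAWdaAk??r
Fragment 7: offset=2 data="aXKq" -> buffer=exaXKqYAWdaAk??r
Fragment 8: offset=13 data="SO" -> buffer=exaXKqYAWdaAkSOr

Answer: exaXKqYAWdaAkSOr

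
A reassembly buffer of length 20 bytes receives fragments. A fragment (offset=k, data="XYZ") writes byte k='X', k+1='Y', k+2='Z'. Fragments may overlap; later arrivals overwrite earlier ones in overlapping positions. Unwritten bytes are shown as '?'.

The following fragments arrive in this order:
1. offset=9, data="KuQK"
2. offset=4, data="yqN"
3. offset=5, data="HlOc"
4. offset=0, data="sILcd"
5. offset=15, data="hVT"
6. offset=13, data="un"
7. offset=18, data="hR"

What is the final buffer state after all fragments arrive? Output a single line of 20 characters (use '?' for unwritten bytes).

Answer: sILcdHlOcKuQKunhVThR

Derivation:
Fragment 1: offset=9 data="KuQK" -> buffer=?????????KuQK???????
Fragment 2: offset=4 data="yqN" -> buffer=????yqN??KuQK???????
Fragment 3: offset=5 data="HlOc" -> buffer=????yHlOcKuQK???????
Fragment 4: offset=0 data="sILcd" -> buffer=sILcdHlOcKuQK???????
Fragment 5: offset=15 data="hVT" -> buffer=sILcdHlOcKuQK??hVT??
Fragment 6: offset=13 data="un" -> buffer=sILcdHlOcKuQKunhVT??
Fragment 7: offset=18 data="hR" -> buffer=sILcdHlOcKuQKunhVThR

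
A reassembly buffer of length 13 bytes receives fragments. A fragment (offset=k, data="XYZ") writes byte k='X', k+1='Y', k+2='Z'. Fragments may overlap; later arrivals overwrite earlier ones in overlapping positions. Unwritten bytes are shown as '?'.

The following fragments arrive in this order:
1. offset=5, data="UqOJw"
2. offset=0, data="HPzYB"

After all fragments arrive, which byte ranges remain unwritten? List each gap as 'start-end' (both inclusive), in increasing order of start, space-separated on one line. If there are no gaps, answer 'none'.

Answer: 10-12

Derivation:
Fragment 1: offset=5 len=5
Fragment 2: offset=0 len=5
Gaps: 10-12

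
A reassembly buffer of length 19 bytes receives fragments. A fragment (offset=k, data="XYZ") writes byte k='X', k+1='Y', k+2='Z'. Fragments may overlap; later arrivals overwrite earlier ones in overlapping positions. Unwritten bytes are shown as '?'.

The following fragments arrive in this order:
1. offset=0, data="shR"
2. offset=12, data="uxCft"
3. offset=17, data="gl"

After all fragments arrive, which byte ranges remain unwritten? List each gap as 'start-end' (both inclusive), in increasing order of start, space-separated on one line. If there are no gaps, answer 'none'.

Answer: 3-11

Derivation:
Fragment 1: offset=0 len=3
Fragment 2: offset=12 len=5
Fragment 3: offset=17 len=2
Gaps: 3-11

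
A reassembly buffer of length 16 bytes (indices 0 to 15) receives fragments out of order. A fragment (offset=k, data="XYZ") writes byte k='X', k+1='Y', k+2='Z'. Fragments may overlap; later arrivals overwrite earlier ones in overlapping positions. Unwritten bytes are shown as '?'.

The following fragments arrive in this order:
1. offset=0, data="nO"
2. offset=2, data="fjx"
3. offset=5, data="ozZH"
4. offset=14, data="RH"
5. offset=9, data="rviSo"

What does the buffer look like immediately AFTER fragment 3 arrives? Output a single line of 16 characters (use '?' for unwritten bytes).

Answer: nOfjxozZH???????

Derivation:
Fragment 1: offset=0 data="nO" -> buffer=nO??????????????
Fragment 2: offset=2 data="fjx" -> buffer=nOfjx???????????
Fragment 3: offset=5 data="ozZH" -> buffer=nOfjxozZH???????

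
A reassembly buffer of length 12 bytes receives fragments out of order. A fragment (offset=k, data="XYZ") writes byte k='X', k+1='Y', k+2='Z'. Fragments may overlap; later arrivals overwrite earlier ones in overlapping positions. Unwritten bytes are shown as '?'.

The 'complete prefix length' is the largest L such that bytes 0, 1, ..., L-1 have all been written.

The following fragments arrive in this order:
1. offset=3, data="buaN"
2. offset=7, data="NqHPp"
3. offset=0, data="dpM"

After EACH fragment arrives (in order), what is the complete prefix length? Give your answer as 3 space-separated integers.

Fragment 1: offset=3 data="buaN" -> buffer=???buaN????? -> prefix_len=0
Fragment 2: offset=7 data="NqHPp" -> buffer=???buaNNqHPp -> prefix_len=0
Fragment 3: offset=0 data="dpM" -> buffer=dpMbuaNNqHPp -> prefix_len=12

Answer: 0 0 12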